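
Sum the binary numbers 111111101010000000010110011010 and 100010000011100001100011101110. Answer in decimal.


111111101010000000010110011010 + 100010000011100001100011101110 = 1100001101101100001111010001000 = 1639325320

1639325320


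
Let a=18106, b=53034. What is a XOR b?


18106 ^ 53034 = 35216

35216


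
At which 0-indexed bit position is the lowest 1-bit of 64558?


0b1111110000101110. Lowest set bit at position 1

1


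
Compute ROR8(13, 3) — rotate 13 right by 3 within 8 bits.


Rotate 0b1101 right by 3 (8-bit) = 0b10100001 = 161

161


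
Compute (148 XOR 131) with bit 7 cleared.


Step 1: 148 ^ 131 = 23
Step 2: 23 & ~(1 << 7) = 23

23


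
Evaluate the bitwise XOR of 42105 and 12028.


0b1010010001111001 ^ 0b10111011111100 = 0b1000101010000101 = 35461

35461


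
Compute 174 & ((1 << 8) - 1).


174 & 255 = 174

174


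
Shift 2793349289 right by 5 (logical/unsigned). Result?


0b10100110011111110010000010101001 >> 5 = 0b101001100111111100100000101 = 87292165

87292165


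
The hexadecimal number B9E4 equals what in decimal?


B9E4 hex = 47588 decimal

47588


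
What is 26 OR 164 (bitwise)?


0b11010 | 0b10100100 = 0b10111110 = 190

190


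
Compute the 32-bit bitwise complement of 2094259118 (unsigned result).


~0b1111100110100111101101110101110 = 0b10000011001011000010010001010001 = 2200708177 (32-bit unsigned)

2200708177


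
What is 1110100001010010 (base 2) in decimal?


1110100001010010 in decimal = 59474

59474


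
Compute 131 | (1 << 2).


131 | (1 << 2) = 131 | 4 = 135

135


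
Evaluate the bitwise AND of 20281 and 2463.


0b100111100111001 & 0b100110011111 = 0b100100011001 = 2329

2329


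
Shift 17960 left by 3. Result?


0b100011000101000 << 3 = 0b100011000101000000 = 143680

143680


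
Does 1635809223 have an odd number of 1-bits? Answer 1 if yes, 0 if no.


0b1100001100000000111011111000111 has 15 ones => parity 1

1


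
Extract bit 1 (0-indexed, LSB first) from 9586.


0b10010101110010, position 1 = 1

1


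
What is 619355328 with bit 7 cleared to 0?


619355328 & ~(1 << 7) = 619355200

619355200


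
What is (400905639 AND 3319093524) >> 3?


Step 1: 400905639 & 3319093524 = 96817412
Step 2: 96817412 >> 3 = 12102176

12102176


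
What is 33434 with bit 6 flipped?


33434 ^ (1 << 6) = 33434 ^ 64 = 33498

33498


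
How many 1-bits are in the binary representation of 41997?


0b1010010000001101 has 6 set bits

6


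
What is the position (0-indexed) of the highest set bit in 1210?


0b10010111010. Highest set bit at position 10

10


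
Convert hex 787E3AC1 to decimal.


787E3AC1 hex = 2021538497 decimal

2021538497


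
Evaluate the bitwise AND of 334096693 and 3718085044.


0b10011111010011110100100110101 & 0b11011101100111010111100110110100 = 0b10001100010010110100100110100 = 294218036

294218036


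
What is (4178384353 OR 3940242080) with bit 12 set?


Step 1: 4178384353 | 3940242080 = 4225718241
Step 2: 4225718241 | (1 << 12) = 4225718241 | 4096 = 4225718241

4225718241


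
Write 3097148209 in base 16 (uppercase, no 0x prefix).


3097148209 = B89ABB31 hex

B89ABB31


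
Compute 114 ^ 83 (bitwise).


0b1110010 ^ 0b1010011 = 0b100001 = 33

33


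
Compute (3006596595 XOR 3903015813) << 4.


Step 1: 3006596595 ^ 3903015813 = 1536577142
Step 2: 1536577142 << 4 = 24585234272

24585234272


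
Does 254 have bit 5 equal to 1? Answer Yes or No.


0b11111110, bit 5 = 1. Yes

Yes


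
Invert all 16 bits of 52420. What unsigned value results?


52420 ^ 65535 = 13115

13115


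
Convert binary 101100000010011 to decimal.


101100000010011 in decimal = 22547

22547


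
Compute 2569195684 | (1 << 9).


2569195684 | (1 << 9) = 2569195684 | 512 = 2569196196

2569196196


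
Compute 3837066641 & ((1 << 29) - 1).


3837066641 & 536870911 = 78970257

78970257


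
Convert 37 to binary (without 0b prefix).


37 = 100101 in binary

100101


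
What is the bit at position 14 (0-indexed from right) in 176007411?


0b1010011111011010100011110011, position 14 = 0

0


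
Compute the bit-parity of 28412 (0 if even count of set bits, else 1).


0b110111011111100 has 11 ones => parity 1

1


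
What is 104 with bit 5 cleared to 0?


104 & ~(1 << 5) = 72

72


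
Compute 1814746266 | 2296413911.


0b1101100001010101101010010011010 | 0b10001000111000000111111011010111 = 0b11101100111010101111111011011111 = 3974823647

3974823647


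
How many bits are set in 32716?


0b111111111001100 has 11 set bits

11


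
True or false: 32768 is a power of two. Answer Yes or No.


0b1000000000000000. Only one bit set => Yes

Yes


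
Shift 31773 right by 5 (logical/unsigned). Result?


0b111110000011101 >> 5 = 0b1111100000 = 992

992


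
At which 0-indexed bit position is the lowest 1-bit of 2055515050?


0b1111010100001001010101110101010. Lowest set bit at position 1

1


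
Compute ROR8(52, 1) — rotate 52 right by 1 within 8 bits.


Rotate 0b110100 right by 1 (8-bit) = 0b11010 = 26

26


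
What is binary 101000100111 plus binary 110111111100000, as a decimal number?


101000100111 + 110111111100000 = 111101000000111 = 31239

31239


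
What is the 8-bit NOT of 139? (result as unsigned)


~0b10001011 = 0b1110100 = 116 (8-bit unsigned)

116


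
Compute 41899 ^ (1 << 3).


41899 ^ (1 << 3) = 41899 ^ 8 = 41891

41891


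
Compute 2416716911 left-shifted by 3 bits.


0b10010000000011000010110001101111 << 3 = 0b10010000000011000010110001101111000 = 19333735288

19333735288


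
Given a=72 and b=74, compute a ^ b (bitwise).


72 ^ 74 = 2

2


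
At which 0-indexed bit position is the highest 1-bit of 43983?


0b1010101111001111. Highest set bit at position 15

15


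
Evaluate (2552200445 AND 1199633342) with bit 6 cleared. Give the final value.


Step 1: 2552200445 & 1199633342 = 28860
Step 2: 28860 & ~(1 << 6) = 28860

28860


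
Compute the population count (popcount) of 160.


0b10100000 has 2 set bits

2


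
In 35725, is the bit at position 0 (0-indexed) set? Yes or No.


0b1000101110001101, bit 0 = 1. Yes

Yes


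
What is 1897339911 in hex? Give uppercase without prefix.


1897339911 = 71171C07 hex

71171C07


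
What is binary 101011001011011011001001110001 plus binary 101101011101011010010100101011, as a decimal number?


101011001011011011001001110001 + 101101011101011010010100101011 = 1011000101000110101011110011100 = 1487099804

1487099804


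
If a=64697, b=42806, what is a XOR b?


64697 ^ 42806 = 23439

23439


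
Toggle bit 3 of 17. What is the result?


17 ^ (1 << 3) = 17 ^ 8 = 25

25


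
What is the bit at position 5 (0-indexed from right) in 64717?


0b1111110011001101, position 5 = 0

0


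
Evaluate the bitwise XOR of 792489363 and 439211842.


0b101111001111000110110110010011 ^ 0b11010001011011101011101000010 = 0b110101000100011011101011010001 = 890354385

890354385


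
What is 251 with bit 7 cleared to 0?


251 & ~(1 << 7) = 123

123


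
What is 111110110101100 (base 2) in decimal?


111110110101100 in decimal = 32172

32172


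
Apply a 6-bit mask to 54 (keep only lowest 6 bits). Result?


54 & 63 = 54

54


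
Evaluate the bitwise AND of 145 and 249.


0b10010001 & 0b11111001 = 0b10010001 = 145

145


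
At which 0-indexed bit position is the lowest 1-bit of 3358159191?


0b11001000001010010111000101010111. Lowest set bit at position 0

0


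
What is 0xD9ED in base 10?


D9ED hex = 55789 decimal

55789


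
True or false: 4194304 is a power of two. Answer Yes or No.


0b10000000000000000000000. Only one bit set => Yes

Yes


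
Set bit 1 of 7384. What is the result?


7384 | (1 << 1) = 7384 | 2 = 7386

7386


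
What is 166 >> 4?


0b10100110 >> 4 = 0b1010 = 10

10


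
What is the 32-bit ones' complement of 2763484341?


2763484341 ^ 4294967295 = 1531482954

1531482954


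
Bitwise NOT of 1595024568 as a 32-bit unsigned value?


~0b1011111000100100010010010111000 = 0b10100000111011011101101101000111 = 2699942727 (32-bit unsigned)

2699942727


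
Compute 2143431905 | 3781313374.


0b1111111110000100010110011100001 | 0b11100001011000100100001101011110 = 0b11111111111000100110111111111111 = 4293029887

4293029887


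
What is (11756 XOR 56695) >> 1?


Step 1: 11756 ^ 56695 = 61595
Step 2: 61595 >> 1 = 30797

30797


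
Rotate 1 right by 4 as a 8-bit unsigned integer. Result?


Rotate 0b1 right by 4 (8-bit) = 0b10000 = 16

16


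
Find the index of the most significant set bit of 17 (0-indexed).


0b10001. Highest set bit at position 4

4


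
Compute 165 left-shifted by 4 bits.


0b10100101 << 4 = 0b101001010000 = 2640

2640


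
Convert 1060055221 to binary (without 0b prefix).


1060055221 = 111111001011110010100010110101 in binary

111111001011110010100010110101


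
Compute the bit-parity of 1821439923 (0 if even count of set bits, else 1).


0b1101100100100001111011110110011 has 18 ones => parity 0

0


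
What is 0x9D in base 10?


9D hex = 157 decimal

157


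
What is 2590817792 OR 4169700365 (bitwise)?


0b10011010011011001011111000000000 | 0b11111000100010001001010000001101 = 0b11111010111011001011111000001101 = 4209819149

4209819149


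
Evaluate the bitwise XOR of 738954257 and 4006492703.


0b101100000010111000110000010001 ^ 0b11101110110011100011101000011111 = 0b11000010110001011011011000001110 = 3267737102

3267737102


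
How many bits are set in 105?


0b1101001 has 4 set bits

4


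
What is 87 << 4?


0b1010111 << 4 = 0b10101110000 = 1392

1392


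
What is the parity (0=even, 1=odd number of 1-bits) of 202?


0b11001010 has 4 ones => parity 0

0


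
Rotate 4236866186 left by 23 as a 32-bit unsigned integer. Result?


Rotate 0b11111100100010010111001010001010 left by 23 (32-bit) = 0b1000101011111100100010010111001 = 1165903033

1165903033


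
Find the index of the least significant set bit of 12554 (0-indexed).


0b11000100001010. Lowest set bit at position 1

1


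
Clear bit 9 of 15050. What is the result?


15050 & ~(1 << 9) = 14538

14538


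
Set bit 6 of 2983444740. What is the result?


2983444740 | (1 << 6) = 2983444740 | 64 = 2983444804

2983444804


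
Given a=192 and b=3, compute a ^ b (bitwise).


192 ^ 3 = 195

195


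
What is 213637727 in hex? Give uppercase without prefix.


213637727 = CBBDA5F hex

CBBDA5F


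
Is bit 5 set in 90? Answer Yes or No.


0b1011010, bit 5 = 0. No

No


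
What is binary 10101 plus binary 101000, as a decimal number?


10101 + 101000 = 111101 = 61

61


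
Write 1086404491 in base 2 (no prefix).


1086404491 = 1000000110000010011011110001011 in binary

1000000110000010011011110001011


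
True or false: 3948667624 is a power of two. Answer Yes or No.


0b11101011010110111110001011101000. Multiple bits set => No

No


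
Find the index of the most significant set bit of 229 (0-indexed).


0b11100101. Highest set bit at position 7

7


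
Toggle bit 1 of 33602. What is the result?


33602 ^ (1 << 1) = 33602 ^ 2 = 33600

33600


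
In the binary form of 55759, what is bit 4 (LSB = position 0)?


0b1101100111001111, position 4 = 0

0


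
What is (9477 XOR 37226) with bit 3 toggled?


Step 1: 9477 ^ 37226 = 46191
Step 2: 46191 ^ (1 << 3) = 46191 ^ 8 = 46183

46183


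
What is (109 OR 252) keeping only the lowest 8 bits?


Step 1: 109 | 252 = 253
Step 2: 253 & 255 = 253

253


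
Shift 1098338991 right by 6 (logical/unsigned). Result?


0b1000001011101110101001010101111 >> 6 = 0b1000001011101110101001010 = 17161546

17161546


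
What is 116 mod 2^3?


116 & 7 = 4

4


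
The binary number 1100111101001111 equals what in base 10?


1100111101001111 in decimal = 53071

53071


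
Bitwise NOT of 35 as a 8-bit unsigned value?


~0b100011 = 0b11011100 = 220 (8-bit unsigned)

220


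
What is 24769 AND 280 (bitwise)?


0b110000011000001 & 0b100011000 = 0b0 = 0

0


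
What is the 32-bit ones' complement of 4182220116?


4182220116 ^ 4294967295 = 112747179

112747179


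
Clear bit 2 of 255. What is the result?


255 & ~(1 << 2) = 251

251


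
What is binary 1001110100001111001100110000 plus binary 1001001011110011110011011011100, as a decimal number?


1001110100001111001100110000 + 1001001011110011110011011011100 = 1010011010010101101101000001100 = 1397414412

1397414412


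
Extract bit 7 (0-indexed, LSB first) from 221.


0b11011101, position 7 = 1

1


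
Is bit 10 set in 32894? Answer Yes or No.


0b1000000001111110, bit 10 = 0. No

No


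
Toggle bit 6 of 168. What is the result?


168 ^ (1 << 6) = 168 ^ 64 = 232

232


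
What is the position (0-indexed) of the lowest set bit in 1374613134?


0b1010001111011101110111010001110. Lowest set bit at position 1

1


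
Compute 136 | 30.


0b10001000 | 0b11110 = 0b10011110 = 158

158


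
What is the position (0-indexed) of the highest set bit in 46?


0b101110. Highest set bit at position 5

5


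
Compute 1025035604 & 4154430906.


0b111101000110001100110101010100 & 0b11110111100111111001010110111010 = 0b110101000110001000010100010000 = 890799376

890799376


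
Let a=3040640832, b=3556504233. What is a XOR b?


3040640832 ^ 3556504233 = 1724354025

1724354025


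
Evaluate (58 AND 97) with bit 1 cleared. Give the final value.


Step 1: 58 & 97 = 32
Step 2: 32 & ~(1 << 1) = 32

32


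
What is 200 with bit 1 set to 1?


200 | (1 << 1) = 200 | 2 = 202

202


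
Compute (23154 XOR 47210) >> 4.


Step 1: 23154 ^ 47210 = 57880
Step 2: 57880 >> 4 = 3617

3617


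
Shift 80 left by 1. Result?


0b1010000 << 1 = 0b10100000 = 160

160


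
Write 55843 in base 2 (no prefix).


55843 = 1101101000100011 in binary

1101101000100011


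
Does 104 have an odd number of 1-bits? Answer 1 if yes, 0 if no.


0b1101000 has 3 ones => parity 1

1


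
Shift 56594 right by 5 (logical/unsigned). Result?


0b1101110100010010 >> 5 = 0b11011101000 = 1768

1768


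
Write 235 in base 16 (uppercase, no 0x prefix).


235 = EB hex

EB


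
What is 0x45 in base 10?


45 hex = 69 decimal

69


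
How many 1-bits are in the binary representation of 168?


0b10101000 has 3 set bits

3


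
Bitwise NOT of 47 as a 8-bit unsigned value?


~0b101111 = 0b11010000 = 208 (8-bit unsigned)

208


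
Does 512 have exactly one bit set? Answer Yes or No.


0b1000000000. Only one bit set => Yes

Yes


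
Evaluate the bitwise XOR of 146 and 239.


0b10010010 ^ 0b11101111 = 0b1111101 = 125

125


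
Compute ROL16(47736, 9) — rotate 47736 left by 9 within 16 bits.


Rotate 0b1011101001111000 left by 9 (16-bit) = 0b1111000101110100 = 61812

61812


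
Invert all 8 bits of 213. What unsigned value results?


213 ^ 255 = 42

42


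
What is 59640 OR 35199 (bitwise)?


0b1110100011111000 | 0b1000100101111111 = 0b1110100111111111 = 59903

59903


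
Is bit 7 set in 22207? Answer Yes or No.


0b101011010111111, bit 7 = 1. Yes

Yes


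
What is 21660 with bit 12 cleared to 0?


21660 & ~(1 << 12) = 17564

17564


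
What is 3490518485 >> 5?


0b11010000000011010001010111010101 >> 5 = 0b110100000000110100010101110 = 109078702

109078702


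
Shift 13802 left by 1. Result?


0b11010111101010 << 1 = 0b110101111010100 = 27604

27604


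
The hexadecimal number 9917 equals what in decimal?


9917 hex = 39191 decimal

39191


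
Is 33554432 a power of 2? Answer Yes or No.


0b10000000000000000000000000. Only one bit set => Yes

Yes


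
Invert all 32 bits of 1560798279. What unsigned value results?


1560798279 ^ 4294967295 = 2734169016

2734169016


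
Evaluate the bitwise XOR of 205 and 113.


0b11001101 ^ 0b1110001 = 0b10111100 = 188

188


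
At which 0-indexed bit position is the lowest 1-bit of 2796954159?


0b10100110101101100010001000101111. Lowest set bit at position 0

0


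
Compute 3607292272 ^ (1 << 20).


3607292272 ^ (1 << 20) = 3607292272 ^ 1048576 = 3608340848

3608340848


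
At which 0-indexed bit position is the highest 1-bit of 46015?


0b1011001110111111. Highest set bit at position 15

15


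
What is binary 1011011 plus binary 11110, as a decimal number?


1011011 + 11110 = 1111001 = 121

121


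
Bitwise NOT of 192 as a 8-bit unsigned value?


~0b11000000 = 0b111111 = 63 (8-bit unsigned)

63


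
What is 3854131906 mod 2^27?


3854131906 & 134217727 = 96035522

96035522


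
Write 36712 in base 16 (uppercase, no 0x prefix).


36712 = 8F68 hex

8F68


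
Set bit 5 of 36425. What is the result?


36425 | (1 << 5) = 36425 | 32 = 36457

36457


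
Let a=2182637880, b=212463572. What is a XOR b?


2182637880 ^ 212463572 = 2393999084

2393999084


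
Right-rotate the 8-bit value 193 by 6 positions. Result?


Rotate 0b11000001 right by 6 (8-bit) = 0b111 = 7

7


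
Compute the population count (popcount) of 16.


0b10000 has 1 set bits

1


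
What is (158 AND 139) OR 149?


Step 1: 158 & 139 = 138
Step 2: 138 | 149 = 159

159


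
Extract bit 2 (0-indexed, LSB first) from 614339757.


0b100100100111100001010010101101, position 2 = 1

1


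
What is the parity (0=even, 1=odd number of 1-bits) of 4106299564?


0b11110100110000010010100010101100 has 14 ones => parity 0

0


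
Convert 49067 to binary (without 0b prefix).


49067 = 1011111110101011 in binary

1011111110101011


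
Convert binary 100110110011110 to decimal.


100110110011110 in decimal = 19870

19870


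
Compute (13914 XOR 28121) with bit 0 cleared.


Step 1: 13914 ^ 28121 = 23427
Step 2: 23427 & ~(1 << 0) = 23426

23426


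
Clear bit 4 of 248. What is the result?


248 & ~(1 << 4) = 232

232


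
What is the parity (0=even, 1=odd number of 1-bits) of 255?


0b11111111 has 8 ones => parity 0

0


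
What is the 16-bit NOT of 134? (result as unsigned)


~0b10000110 = 0b1111111101111001 = 65401 (16-bit unsigned)

65401


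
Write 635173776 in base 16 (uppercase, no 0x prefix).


635173776 = 25DBFB90 hex

25DBFB90


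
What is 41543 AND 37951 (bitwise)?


0b1010001001000111 & 0b1001010000111111 = 0b1000000000000111 = 32775

32775


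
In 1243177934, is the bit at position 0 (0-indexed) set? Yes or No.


0b1001010000110010110001111001110, bit 0 = 0. No

No


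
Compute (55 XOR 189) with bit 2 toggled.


Step 1: 55 ^ 189 = 138
Step 2: 138 ^ (1 << 2) = 138 ^ 4 = 142

142


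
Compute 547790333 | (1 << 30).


547790333 | (1 << 30) = 547790333 | 1073741824 = 1621532157

1621532157


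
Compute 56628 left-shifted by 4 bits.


0b1101110100110100 << 4 = 0b11011101001101000000 = 906048

906048


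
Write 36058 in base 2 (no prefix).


36058 = 1000110011011010 in binary

1000110011011010


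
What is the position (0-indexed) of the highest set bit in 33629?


0b1000001101011101. Highest set bit at position 15

15


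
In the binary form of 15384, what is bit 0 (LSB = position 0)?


0b11110000011000, position 0 = 0

0


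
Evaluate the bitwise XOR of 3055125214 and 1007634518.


0b10110110000110011000001011011110 ^ 0b111100000011110100100001010110 = 0b10001010000101101100101010001000 = 2316749448

2316749448


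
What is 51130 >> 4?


0b1100011110111010 >> 4 = 0b110001111011 = 3195

3195


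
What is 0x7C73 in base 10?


7C73 hex = 31859 decimal

31859


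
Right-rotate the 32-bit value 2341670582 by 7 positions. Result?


Rotate 0b10001011100100110000111010110110 right by 7 (32-bit) = 0b1101101000101110010011000011101 = 1830233629

1830233629


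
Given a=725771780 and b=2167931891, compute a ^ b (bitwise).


725771780 ^ 2167931891 = 2860148215

2860148215


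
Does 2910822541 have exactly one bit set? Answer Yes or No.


0b10101101011111111010000010001101. Multiple bits set => No

No


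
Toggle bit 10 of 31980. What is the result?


31980 ^ (1 << 10) = 31980 ^ 1024 = 30956

30956


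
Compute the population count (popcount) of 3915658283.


0b11101001011001000011010000101011 has 15 set bits

15


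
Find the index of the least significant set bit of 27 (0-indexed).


0b11011. Lowest set bit at position 0

0


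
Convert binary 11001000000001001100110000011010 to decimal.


11001000000001001100110000011010 in decimal = 3355757594

3355757594


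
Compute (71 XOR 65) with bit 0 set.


Step 1: 71 ^ 65 = 6
Step 2: 6 | (1 << 0) = 6 | 1 = 7

7


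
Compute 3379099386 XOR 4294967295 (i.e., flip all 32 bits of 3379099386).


3379099386 ^ 4294967295 = 915867909

915867909


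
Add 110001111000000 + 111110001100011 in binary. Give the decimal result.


110001111000000 + 111110001100011 = 1110000000100011 = 57379

57379


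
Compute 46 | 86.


0b101110 | 0b1010110 = 0b1111110 = 126

126


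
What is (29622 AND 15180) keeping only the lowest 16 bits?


Step 1: 29622 & 15180 = 13060
Step 2: 13060 & 65535 = 13060

13060


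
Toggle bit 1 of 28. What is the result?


28 ^ (1 << 1) = 28 ^ 2 = 30

30


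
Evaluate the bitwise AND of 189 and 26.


0b10111101 & 0b11010 = 0b11000 = 24

24


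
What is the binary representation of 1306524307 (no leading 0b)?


1306524307 = 1001101110111111111101010010011 in binary

1001101110111111111101010010011


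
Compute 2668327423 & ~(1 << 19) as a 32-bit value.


2668327423 & ~(1 << 19) = 2667803135

2667803135


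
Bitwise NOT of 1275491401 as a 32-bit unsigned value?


~0b1001100000001100111010001001001 = 0b10110011111110011000101110110110 = 3019475894 (32-bit unsigned)

3019475894


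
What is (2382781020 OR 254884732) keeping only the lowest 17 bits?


Step 1: 2382781020 | 254884732 = 2402777980
Step 2: 2402777980 & 131071 = 97148

97148


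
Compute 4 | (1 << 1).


4 | (1 << 1) = 4 | 2 = 6

6


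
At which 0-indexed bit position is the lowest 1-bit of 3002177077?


0b10110010111100011001011000110101. Lowest set bit at position 0

0


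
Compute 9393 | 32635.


0b10010010110001 | 0b111111101111011 = 0b111111111111011 = 32763

32763


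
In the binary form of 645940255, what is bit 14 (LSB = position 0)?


0b100110100000000100010000011111, position 14 = 1

1


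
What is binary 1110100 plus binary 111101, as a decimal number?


1110100 + 111101 = 10110001 = 177

177


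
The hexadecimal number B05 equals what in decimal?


B05 hex = 2821 decimal

2821


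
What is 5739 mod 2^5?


5739 & 31 = 11

11


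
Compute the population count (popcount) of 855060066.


0b110010111101110010111001100010 has 17 set bits

17


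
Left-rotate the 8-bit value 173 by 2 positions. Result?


Rotate 0b10101101 left by 2 (8-bit) = 0b10110110 = 182

182


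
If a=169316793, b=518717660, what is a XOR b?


169316793 ^ 518717660 = 352096613

352096613


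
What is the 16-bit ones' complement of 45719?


45719 ^ 65535 = 19816

19816


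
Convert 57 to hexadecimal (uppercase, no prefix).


57 = 39 hex

39


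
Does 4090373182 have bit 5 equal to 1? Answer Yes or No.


0b11110011110011100010010000111110, bit 5 = 1. Yes

Yes


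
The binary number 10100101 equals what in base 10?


10100101 in decimal = 165

165


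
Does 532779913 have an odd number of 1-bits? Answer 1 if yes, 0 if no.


0b11111110000011001001110001001 has 15 ones => parity 1

1


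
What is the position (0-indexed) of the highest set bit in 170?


0b10101010. Highest set bit at position 7

7


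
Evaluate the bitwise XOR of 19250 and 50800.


0b100101100110010 ^ 0b1100011001110000 = 0b1000110101000010 = 36162

36162


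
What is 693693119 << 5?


0b101001010110001110101010111111 << 5 = 0b10100101011000111010101011111100000 = 22198179808

22198179808


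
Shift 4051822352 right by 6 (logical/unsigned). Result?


0b11110001100000011110011100010000 >> 6 = 0b11110001100000011110011100 = 63309724

63309724


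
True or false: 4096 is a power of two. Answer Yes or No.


0b1000000000000. Only one bit set => Yes

Yes


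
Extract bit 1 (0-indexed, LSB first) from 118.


0b1110110, position 1 = 1

1


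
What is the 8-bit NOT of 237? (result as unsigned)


~0b11101101 = 0b10010 = 18 (8-bit unsigned)

18


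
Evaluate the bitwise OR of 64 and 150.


0b1000000 | 0b10010110 = 0b11010110 = 214

214


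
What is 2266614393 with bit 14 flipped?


2266614393 ^ (1 << 14) = 2266614393 ^ 16384 = 2266598009

2266598009


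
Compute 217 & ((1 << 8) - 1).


217 & 255 = 217

217


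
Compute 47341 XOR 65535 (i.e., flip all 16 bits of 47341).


47341 ^ 65535 = 18194

18194


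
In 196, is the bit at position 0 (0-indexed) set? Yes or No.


0b11000100, bit 0 = 0. No

No


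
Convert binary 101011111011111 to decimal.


101011111011111 in decimal = 22495

22495


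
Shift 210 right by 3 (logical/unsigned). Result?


0b11010010 >> 3 = 0b11010 = 26

26


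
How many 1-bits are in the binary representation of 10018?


0b10011100100010 has 6 set bits

6


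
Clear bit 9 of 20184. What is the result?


20184 & ~(1 << 9) = 19672

19672


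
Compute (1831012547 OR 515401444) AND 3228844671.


Step 1: 1831012547 | 515401444 = 2142990055
Step 2: 2142990055 & 3228844671 = 1076904551

1076904551


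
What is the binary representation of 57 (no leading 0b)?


57 = 111001 in binary

111001


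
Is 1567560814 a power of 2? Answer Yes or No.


0b1011101011011110001010001101110. Multiple bits set => No

No


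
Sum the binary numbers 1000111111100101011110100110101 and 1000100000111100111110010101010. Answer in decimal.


1000111111100101011110100110101 + 1000100000111100111110010101010 = 10001100000100010011100111011111 = 2349939167

2349939167


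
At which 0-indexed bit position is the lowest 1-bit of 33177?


0b1000000110011001. Lowest set bit at position 0

0


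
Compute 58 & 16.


0b111010 & 0b10000 = 0b10000 = 16

16


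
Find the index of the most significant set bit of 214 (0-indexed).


0b11010110. Highest set bit at position 7

7


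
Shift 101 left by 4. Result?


0b1100101 << 4 = 0b11001010000 = 1616

1616


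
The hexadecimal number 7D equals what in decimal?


7D hex = 125 decimal

125


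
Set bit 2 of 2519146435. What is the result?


2519146435 | (1 << 2) = 2519146435 | 4 = 2519146439

2519146439


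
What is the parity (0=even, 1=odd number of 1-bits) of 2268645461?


0b10000111001110001100100001010101 has 14 ones => parity 0

0


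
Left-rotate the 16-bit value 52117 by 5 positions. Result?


Rotate 0b1100101110010101 left by 5 (16-bit) = 0b111001010111001 = 29369

29369


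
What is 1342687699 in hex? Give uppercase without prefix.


1342687699 = 5007C9D3 hex

5007C9D3


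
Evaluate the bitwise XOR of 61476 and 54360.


0b1111000000100100 ^ 0b1101010001011000 = 0b10010001111100 = 9340

9340


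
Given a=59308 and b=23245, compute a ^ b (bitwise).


59308 ^ 23245 = 48481

48481


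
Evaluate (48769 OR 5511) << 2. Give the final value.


Step 1: 48769 | 5511 = 49031
Step 2: 49031 << 2 = 196124

196124


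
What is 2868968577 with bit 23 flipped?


2868968577 ^ (1 << 23) = 2868968577 ^ 8388608 = 2877357185

2877357185


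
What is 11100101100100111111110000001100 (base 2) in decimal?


11100101100100111111110000001100 in decimal = 3851680780

3851680780


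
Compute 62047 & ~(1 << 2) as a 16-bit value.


62047 & ~(1 << 2) = 62043

62043


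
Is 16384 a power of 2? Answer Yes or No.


0b100000000000000. Only one bit set => Yes

Yes


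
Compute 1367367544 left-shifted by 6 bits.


0b1010001100000000101111101111000 << 6 = 0b1010001100000000101111101111000000000 = 87511522816

87511522816


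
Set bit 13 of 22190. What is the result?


22190 | (1 << 13) = 22190 | 8192 = 30382

30382


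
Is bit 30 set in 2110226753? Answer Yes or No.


0b1111101110001111000000101000001, bit 30 = 1. Yes

Yes


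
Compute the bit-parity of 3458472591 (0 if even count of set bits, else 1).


0b11001110001001000001101010001111 has 15 ones => parity 1

1


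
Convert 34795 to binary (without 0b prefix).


34795 = 1000011111101011 in binary

1000011111101011


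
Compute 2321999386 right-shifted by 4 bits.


0b10001010011001101110011000011010 >> 4 = 0b1000101001100110111001100001 = 145124961

145124961


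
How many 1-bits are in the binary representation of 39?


0b100111 has 4 set bits

4


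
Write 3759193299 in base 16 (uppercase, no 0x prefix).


3759193299 = E010BCD3 hex

E010BCD3


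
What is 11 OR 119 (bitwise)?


0b1011 | 0b1110111 = 0b1111111 = 127

127


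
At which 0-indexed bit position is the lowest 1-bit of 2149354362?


0b10000000000111001000101101111010. Lowest set bit at position 1

1


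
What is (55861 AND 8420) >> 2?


Step 1: 55861 & 8420 = 36
Step 2: 36 >> 2 = 9

9


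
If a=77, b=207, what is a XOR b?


77 ^ 207 = 130

130


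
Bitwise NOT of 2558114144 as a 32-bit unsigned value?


~0b10011000011110011011100101100000 = 0b1100111100001100100011010011111 = 1736853151 (32-bit unsigned)

1736853151


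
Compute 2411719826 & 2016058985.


0b10001111101111111110110010010010 & 0b1111000001010101001111001101001 = 0b1000001010101000110000000000 = 137006080

137006080


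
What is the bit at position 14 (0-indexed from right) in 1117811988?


0b1000010101000000111010100010100, position 14 = 1

1


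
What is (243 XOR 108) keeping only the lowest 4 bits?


Step 1: 243 ^ 108 = 159
Step 2: 159 & 15 = 15

15


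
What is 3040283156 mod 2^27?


3040283156 & 134217727 = 87493140

87493140


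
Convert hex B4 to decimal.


B4 hex = 180 decimal

180


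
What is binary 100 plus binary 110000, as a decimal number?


100 + 110000 = 110100 = 52

52


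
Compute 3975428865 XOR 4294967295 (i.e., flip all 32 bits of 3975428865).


3975428865 ^ 4294967295 = 319538430

319538430


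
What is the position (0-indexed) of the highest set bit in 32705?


0b111111111000001. Highest set bit at position 14

14


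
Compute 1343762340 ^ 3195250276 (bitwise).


0b1010000000110000010111110100100 ^ 0b10111110011100111010011001100100 = 0b11101110011010111000100111000000 = 4000025024

4000025024


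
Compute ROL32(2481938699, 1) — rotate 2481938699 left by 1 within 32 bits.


Rotate 0b10010011111011110110000100001011 left by 1 (32-bit) = 0b100111110111101100001000010111 = 668910103

668910103


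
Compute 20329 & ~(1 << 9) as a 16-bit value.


20329 & ~(1 << 9) = 19817

19817


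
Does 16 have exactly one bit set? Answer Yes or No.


0b10000. Only one bit set => Yes

Yes


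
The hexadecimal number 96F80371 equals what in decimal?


96F80371 hex = 2532836209 decimal

2532836209


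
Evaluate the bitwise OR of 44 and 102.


0b101100 | 0b1100110 = 0b1101110 = 110

110


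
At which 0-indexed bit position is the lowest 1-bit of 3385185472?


0b11001001110001011101010011000000. Lowest set bit at position 6

6


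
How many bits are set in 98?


0b1100010 has 3 set bits

3


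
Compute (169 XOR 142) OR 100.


Step 1: 169 ^ 142 = 39
Step 2: 39 | 100 = 103

103


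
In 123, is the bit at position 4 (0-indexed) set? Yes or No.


0b1111011, bit 4 = 1. Yes

Yes


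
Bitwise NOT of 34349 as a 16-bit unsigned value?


~0b1000011000101101 = 0b111100111010010 = 31186 (16-bit unsigned)

31186


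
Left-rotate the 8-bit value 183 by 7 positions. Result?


Rotate 0b10110111 left by 7 (8-bit) = 0b11011011 = 219

219


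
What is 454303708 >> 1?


0b11011000101000001111111011100 >> 1 = 0b1101100010100000111111101110 = 227151854

227151854


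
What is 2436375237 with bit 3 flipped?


2436375237 ^ (1 << 3) = 2436375237 ^ 8 = 2436375245

2436375245


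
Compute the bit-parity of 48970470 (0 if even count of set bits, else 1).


0b10111010110011101011100110 has 16 ones => parity 0

0


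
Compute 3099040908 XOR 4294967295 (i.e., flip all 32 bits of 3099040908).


3099040908 ^ 4294967295 = 1195926387

1195926387


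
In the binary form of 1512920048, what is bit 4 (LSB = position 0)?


0b1011010001011010101001111110000, position 4 = 1

1


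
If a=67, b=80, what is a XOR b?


67 ^ 80 = 19

19


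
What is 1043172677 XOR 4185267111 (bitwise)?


0b111110001011011000110101000101 ^ 0b11111001011101100001101110100111 = 0b11000111010110111001011011100010 = 3344668386

3344668386


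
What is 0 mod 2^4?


0 & 15 = 0

0


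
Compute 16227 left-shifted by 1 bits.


0b11111101100011 << 1 = 0b111111011000110 = 32454

32454


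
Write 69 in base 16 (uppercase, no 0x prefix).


69 = 45 hex

45


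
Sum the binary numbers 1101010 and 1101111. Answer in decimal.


1101010 + 1101111 = 11011001 = 217

217


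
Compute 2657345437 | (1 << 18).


2657345437 | (1 << 18) = 2657345437 | 262144 = 2657607581

2657607581


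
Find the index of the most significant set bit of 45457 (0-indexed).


0b1011000110010001. Highest set bit at position 15

15


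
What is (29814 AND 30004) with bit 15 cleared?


Step 1: 29814 & 30004 = 29748
Step 2: 29748 & ~(1 << 15) = 29748

29748


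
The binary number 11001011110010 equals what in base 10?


11001011110010 in decimal = 13042

13042


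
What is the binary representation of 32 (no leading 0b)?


32 = 100000 in binary

100000


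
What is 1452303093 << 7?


0b1010110100100000110001011110101 << 7 = 0b10101101001000001100010111101010000000 = 185894795904

185894795904


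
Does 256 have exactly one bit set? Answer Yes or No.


0b100000000. Only one bit set => Yes

Yes


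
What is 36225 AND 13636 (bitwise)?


0b1000110110000001 & 0b11010101000100 = 0b10100000000 = 1280

1280


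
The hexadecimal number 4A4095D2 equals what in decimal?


4A4095D2 hex = 1245746642 decimal

1245746642


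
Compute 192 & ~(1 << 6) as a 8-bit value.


192 & ~(1 << 6) = 128

128


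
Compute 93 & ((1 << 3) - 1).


93 & 7 = 5

5


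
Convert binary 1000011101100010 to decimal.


1000011101100010 in decimal = 34658

34658


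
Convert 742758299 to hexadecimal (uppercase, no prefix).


742758299 = 2C45979B hex

2C45979B


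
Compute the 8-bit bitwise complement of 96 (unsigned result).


~0b1100000 = 0b10011111 = 159 (8-bit unsigned)

159


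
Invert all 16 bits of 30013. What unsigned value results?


30013 ^ 65535 = 35522

35522


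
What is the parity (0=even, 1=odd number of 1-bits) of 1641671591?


0b1100001110110011110101110100111 has 19 ones => parity 1

1


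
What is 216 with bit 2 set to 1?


216 | (1 << 2) = 216 | 4 = 220

220


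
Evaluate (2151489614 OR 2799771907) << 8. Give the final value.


Step 1: 2151489614 | 2799771907 = 2801606991
Step 2: 2801606991 << 8 = 717211389696

717211389696


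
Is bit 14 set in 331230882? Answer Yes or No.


0b10011101111100010111010100010, bit 14 = 0. No

No


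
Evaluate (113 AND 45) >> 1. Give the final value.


Step 1: 113 & 45 = 33
Step 2: 33 >> 1 = 16

16


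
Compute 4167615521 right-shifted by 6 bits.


0b11111000011010001100010000100001 >> 6 = 0b11111000011010001100010000 = 65118992

65118992


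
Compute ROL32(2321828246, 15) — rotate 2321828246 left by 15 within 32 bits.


Rotate 0b10001010011001000100100110010110 left by 15 (32-bit) = 0b100100110010110100010100110010 = 617301298

617301298


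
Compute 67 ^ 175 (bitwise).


0b1000011 ^ 0b10101111 = 0b11101100 = 236

236


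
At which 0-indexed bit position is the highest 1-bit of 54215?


0b1101001111000111. Highest set bit at position 15

15


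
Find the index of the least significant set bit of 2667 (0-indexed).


0b101001101011. Lowest set bit at position 0

0


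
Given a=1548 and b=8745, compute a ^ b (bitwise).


1548 ^ 8745 = 9253

9253


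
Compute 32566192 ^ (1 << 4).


32566192 ^ (1 << 4) = 32566192 ^ 16 = 32566176

32566176


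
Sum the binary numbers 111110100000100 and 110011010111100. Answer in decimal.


111110100000100 + 110011010111100 = 1110001111000000 = 58304

58304


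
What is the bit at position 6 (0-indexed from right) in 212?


0b11010100, position 6 = 1

1


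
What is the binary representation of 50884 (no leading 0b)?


50884 = 1100011011000100 in binary

1100011011000100


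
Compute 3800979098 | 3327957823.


0b11100010100011100101011010011010 | 0b11000110010111001001101100111111 = 0b11100110110111101101111110111111 = 3873365951

3873365951


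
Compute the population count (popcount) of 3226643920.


0b11000000010100101010110111010000 has 13 set bits

13


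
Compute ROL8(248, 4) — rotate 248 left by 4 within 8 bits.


Rotate 0b11111000 left by 4 (8-bit) = 0b10001111 = 143

143


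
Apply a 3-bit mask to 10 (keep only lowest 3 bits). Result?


10 & 7 = 2

2


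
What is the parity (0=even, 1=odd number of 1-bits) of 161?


0b10100001 has 3 ones => parity 1

1


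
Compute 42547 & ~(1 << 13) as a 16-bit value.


42547 & ~(1 << 13) = 34355

34355


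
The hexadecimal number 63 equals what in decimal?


63 hex = 99 decimal

99


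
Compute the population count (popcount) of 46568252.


0b10110001101001001100111100 has 13 set bits

13


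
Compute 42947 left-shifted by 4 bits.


0b1010011111000011 << 4 = 0b10100111110000110000 = 687152

687152


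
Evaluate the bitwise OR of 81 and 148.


0b1010001 | 0b10010100 = 0b11010101 = 213

213


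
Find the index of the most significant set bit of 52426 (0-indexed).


0b1100110011001010. Highest set bit at position 15

15


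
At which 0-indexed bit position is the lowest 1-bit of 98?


0b1100010. Lowest set bit at position 1

1


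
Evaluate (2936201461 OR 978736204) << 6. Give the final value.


Step 1: 2936201461 | 978736204 = 3210147069
Step 2: 3210147069 << 6 = 205449412416

205449412416


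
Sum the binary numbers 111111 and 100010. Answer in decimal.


111111 + 100010 = 1100001 = 97

97


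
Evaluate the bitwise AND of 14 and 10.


0b1110 & 0b1010 = 0b1010 = 10

10


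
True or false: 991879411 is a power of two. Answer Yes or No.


0b111011000111101110000011110011. Multiple bits set => No

No


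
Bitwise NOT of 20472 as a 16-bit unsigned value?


~0b100111111111000 = 0b1011000000000111 = 45063 (16-bit unsigned)

45063
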